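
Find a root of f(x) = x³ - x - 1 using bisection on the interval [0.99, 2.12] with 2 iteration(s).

f(x) = x³ - x - 1
Initial interval: [0.99, 2.12]

Iteration 1:
  c_1 = (0.990000 + 2.120000)/2 = 1.555000
  f(c_1) = f(1.555000) = 1.205029
  f(a) × f(c) < 0, new interval: [0.990000, 1.555000]
Iteration 2:
  c_2 = (0.990000 + 1.555000)/2 = 1.272500
  f(c_2) = f(1.272500) = -0.211996
  f(a) × f(c) ≥ 0, new interval: [1.272500, 1.555000]

After 2 iteration(s), the approximation is c_2 = 1.272500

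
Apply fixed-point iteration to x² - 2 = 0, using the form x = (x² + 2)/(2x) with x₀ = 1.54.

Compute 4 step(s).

Equation: x² - 2 = 0
Fixed-point form: x = (x² + 2)/(2x)
x₀ = 1.54

x_1 = g(1.540000) = 1.419351
x_2 = g(1.419351) = 1.414223
x_3 = g(1.414223) = 1.414214
x_4 = g(1.414214) = 1.414214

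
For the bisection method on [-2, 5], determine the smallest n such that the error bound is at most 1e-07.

We need (b-a)/2^n ≤ 1e-07
(5 - (-2))/2^n ≤ 1e-07
7/2^n ≤ 1e-07
2^n ≥ 70000000
n ≥ log₂(70000000) = 26.06
n ≥ 27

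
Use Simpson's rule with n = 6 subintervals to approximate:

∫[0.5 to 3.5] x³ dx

f(x) = x³
a = 0.5, b = 3.5, n = 6
h = (b - a)/n = 0.500000

Simpson's rule: (h/3)[f(x₀) + 4f(x₁) + 2f(x₂) + ... + f(xₙ)]

x_0 = 0.5000, f(x_0) = 0.125000, coefficient = 1
x_1 = 1.0000, f(x_1) = 1.000000, coefficient = 4
x_2 = 1.5000, f(x_2) = 3.375000, coefficient = 2
x_3 = 2.0000, f(x_3) = 8.000000, coefficient = 4
x_4 = 2.5000, f(x_4) = 15.625000, coefficient = 2
x_5 = 3.0000, f(x_5) = 27.000000, coefficient = 4
x_6 = 3.5000, f(x_6) = 42.875000, coefficient = 1

I ≈ (0.500000/3) × 225.000000 = 37.500000
Exact value: 37.500000
Error: 0.000000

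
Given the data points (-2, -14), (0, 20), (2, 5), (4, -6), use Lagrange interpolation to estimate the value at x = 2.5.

Lagrange interpolation formula:
P(x) = Σ yᵢ × Lᵢ(x)
where Lᵢ(x) = Π_{j≠i} (x - xⱼ)/(xᵢ - xⱼ)

L_0(2.5) = (2.5 - 0)/(-2 - 0) × (2.5 - 2)/(-2 - 2) × (2.5 - 4)/(-2 - 4) = 0.039062
L_1(2.5) = (2.5 - (-2))/(0 - (-2)) × (2.5 - 2)/(0 - 2) × (2.5 - 4)/(0 - 4) = -0.210938
L_2(2.5) = (2.5 - (-2))/(2 - (-2)) × (2.5 - 0)/(2 - 0) × (2.5 - 4)/(2 - 4) = 1.054688
L_3(2.5) = (2.5 - (-2))/(4 - (-2)) × (2.5 - 0)/(4 - 0) × (2.5 - 2)/(4 - 2) = 0.117188

P(2.5) = (-14)×L_0(2.5) + 20×L_1(2.5) + 5×L_2(2.5) + (-6)×L_3(2.5)
P(2.5) = -0.195312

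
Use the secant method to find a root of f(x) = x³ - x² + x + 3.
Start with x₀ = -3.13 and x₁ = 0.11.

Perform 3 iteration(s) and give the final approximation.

f(x) = x³ - x² + x + 3
x₀ = -3.13, x₁ = 0.11

Secant formula: x_{n+1} = x_n - f(x_n)(x_n - x_{n-1})/(f(x_n) - f(x_{n-1}))

Iteration 1:
  f(-3.130000) = -40.591197
  f(0.110000) = 3.099231
  x_2 = 0.110000 - 3.099231×(0.110000 - (-3.130000))/(3.099231 - (-40.591197))
       = -0.119833
Iteration 2:
  f(0.110000) = 3.099231
  f(-0.119833) = 2.864086
  x_3 = -0.119833 - 2.864086×(-0.119833 - 0.110000)/(2.864086 - 3.099231)
       = -2.919221
Iteration 3:
  f(-0.119833) = 2.864086
  f(-2.919221) = -33.318246
  x_4 = -2.919221 - (-33.318246)×(-2.919221 - (-0.119833))/(-33.318246 - 2.864086)
       = -0.341424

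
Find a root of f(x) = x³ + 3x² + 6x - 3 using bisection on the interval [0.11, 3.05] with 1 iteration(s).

f(x) = x³ + 3x² + 6x - 3
Initial interval: [0.11, 3.05]

Iteration 1:
  c_1 = (0.110000 + 3.050000)/2 = 1.580000
  f(c_1) = f(1.580000) = 17.913512
  f(a) × f(c) < 0, new interval: [0.110000, 1.580000]

After 1 iteration(s), the approximation is c_1 = 1.580000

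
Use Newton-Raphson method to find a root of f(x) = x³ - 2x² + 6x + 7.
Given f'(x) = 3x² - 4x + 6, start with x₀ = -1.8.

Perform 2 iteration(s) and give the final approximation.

f(x) = x³ - 2x² + 6x + 7
f'(x) = 3x² - 4x + 6
x₀ = -1.8

Newton-Raphson formula: x_{n+1} = x_n - f(x_n)/f'(x_n)

Iteration 1:
  f(-1.800000) = -16.112000
  f'(-1.800000) = 22.920000
  x_1 = -1.800000 - (-16.112000)/22.920000 = -1.097033
Iteration 2:
  f(-1.097033) = -3.309422
  f'(-1.097033) = 13.998578
  x_2 = -1.097033 - (-3.309422)/13.998578 = -0.860622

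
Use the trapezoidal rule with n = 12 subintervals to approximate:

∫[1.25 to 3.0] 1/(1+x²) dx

f(x) = 1/(1+x²)
a = 1.25, b = 3.0, n = 12
h = (b - a)/n = 0.145833

Trapezoidal rule: (h/2)[f(x₀) + 2f(x₁) + 2f(x₂) + ... + f(xₙ)]

x_0 = 1.2500, f(x_0) = 0.390244, coefficient = 1
x_1 = 1.3958, f(x_1) = 0.339173, coefficient = 2
x_2 = 1.5417, f(x_2) = 0.296144, coefficient = 2
x_3 = 1.6875, f(x_3) = 0.259898, coefficient = 2
x_4 = 1.8333, f(x_4) = 0.229299, coefficient = 2
x_5 = 1.9792, f(x_5) = 0.203372, coefficient = 2
x_6 = 2.1250, f(x_6) = 0.181303, coefficient = 2
x_7 = 2.2708, f(x_7) = 0.162425, coefficient = 2
x_8 = 2.4167, f(x_8) = 0.146193, coefficient = 2
x_9 = 2.5625, f(x_9) = 0.132163, coefficient = 2
x_10 = 2.7083, f(x_10) = 0.119975, coefficient = 2
x_11 = 2.8542, f(x_11) = 0.109334, coefficient = 2
x_12 = 3.0000, f(x_12) = 0.100000, coefficient = 1

I ≈ (0.145833/2) × 4.848804 = 0.353559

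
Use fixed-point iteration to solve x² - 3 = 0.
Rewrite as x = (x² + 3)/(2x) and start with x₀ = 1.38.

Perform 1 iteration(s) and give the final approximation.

Equation: x² - 3 = 0
Fixed-point form: x = (x² + 3)/(2x)
x₀ = 1.38

x_1 = g(1.380000) = 1.776957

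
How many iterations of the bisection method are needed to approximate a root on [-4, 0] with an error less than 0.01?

We need (b-a)/2^n ≤ 0.01
(0 - (-4))/2^n ≤ 0.01
4/2^n ≤ 0.01
2^n ≥ 400
n ≥ log₂(400) = 8.64
n ≥ 9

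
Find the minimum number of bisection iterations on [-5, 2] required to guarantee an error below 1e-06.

We need (b-a)/2^n ≤ 1e-06
(2 - (-5))/2^n ≤ 1e-06
7/2^n ≤ 1e-06
2^n ≥ 7000000
n ≥ log₂(7000000) = 22.74
n ≥ 23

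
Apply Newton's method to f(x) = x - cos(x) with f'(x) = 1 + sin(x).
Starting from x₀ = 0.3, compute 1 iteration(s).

f(x) = x - cos(x)
f'(x) = 1 + sin(x)
x₀ = 0.3

Newton-Raphson formula: x_{n+1} = x_n - f(x_n)/f'(x_n)

Iteration 1:
  f(0.300000) = -0.655336
  f'(0.300000) = 1.295520
  x_1 = 0.300000 - (-0.655336)/1.295520 = 0.805848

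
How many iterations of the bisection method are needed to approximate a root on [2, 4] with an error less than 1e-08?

We need (b-a)/2^n ≤ 1e-08
(4 - 2)/2^n ≤ 1e-08
2/2^n ≤ 1e-08
2^n ≥ 200000000
n ≥ log₂(200000000) = 27.58
n ≥ 28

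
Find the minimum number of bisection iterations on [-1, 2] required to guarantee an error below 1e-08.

We need (b-a)/2^n ≤ 1e-08
(2 - (-1))/2^n ≤ 1e-08
3/2^n ≤ 1e-08
2^n ≥ 300000000
n ≥ log₂(300000000) = 28.16
n ≥ 29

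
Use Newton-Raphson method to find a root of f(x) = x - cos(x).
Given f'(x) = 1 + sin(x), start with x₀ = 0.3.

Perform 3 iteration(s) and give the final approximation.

f(x) = x - cos(x)
f'(x) = 1 + sin(x)
x₀ = 0.3

Newton-Raphson formula: x_{n+1} = x_n - f(x_n)/f'(x_n)

Iteration 1:
  f(0.300000) = -0.655336
  f'(0.300000) = 1.295520
  x_1 = 0.300000 - (-0.655336)/1.295520 = 0.805848
Iteration 2:
  f(0.805848) = 0.113349
  f'(0.805848) = 1.721418
  x_2 = 0.805848 - 0.113349/1.721418 = 0.740002
Iteration 3:
  f(0.740002) = 0.001535
  f'(0.740002) = 1.674289
  x_3 = 0.740002 - 0.001535/1.674289 = 0.739085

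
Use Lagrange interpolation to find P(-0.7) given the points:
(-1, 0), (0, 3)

Lagrange interpolation formula:
P(x) = Σ yᵢ × Lᵢ(x)
where Lᵢ(x) = Π_{j≠i} (x - xⱼ)/(xᵢ - xⱼ)

L_0(-0.7) = (-0.7 - 0)/(-1 - 0) = 0.700000
L_1(-0.7) = (-0.7 - (-1))/(0 - (-1)) = 0.300000

P(-0.7) = 0×L_0(-0.7) + 3×L_1(-0.7)
P(-0.7) = 0.900000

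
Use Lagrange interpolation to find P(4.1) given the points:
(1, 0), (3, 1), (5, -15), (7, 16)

Lagrange interpolation formula:
P(x) = Σ yᵢ × Lᵢ(x)
where Lᵢ(x) = Π_{j≠i} (x - xⱼ)/(xᵢ - xⱼ)

L_0(4.1) = (4.1 - 3)/(1 - 3) × (4.1 - 5)/(1 - 5) × (4.1 - 7)/(1 - 7) = -0.059813
L_1(4.1) = (4.1 - 1)/(3 - 1) × (4.1 - 5)/(3 - 5) × (4.1 - 7)/(3 - 7) = 0.505688
L_2(4.1) = (4.1 - 1)/(5 - 1) × (4.1 - 3)/(5 - 3) × (4.1 - 7)/(5 - 7) = 0.618062
L_3(4.1) = (4.1 - 1)/(7 - 1) × (4.1 - 3)/(7 - 3) × (4.1 - 5)/(7 - 5) = -0.063938

P(4.1) = 0×L_0(4.1) + 1×L_1(4.1) + (-15)×L_2(4.1) + 16×L_3(4.1)
P(4.1) = -9.788250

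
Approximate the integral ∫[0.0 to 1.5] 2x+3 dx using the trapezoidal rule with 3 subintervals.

f(x) = 2x+3
a = 0.0, b = 1.5, n = 3
h = (b - a)/n = 0.500000

Trapezoidal rule: (h/2)[f(x₀) + 2f(x₁) + 2f(x₂) + ... + f(xₙ)]

x_0 = 0.0000, f(x_0) = 3.000000, coefficient = 1
x_1 = 0.5000, f(x_1) = 4.000000, coefficient = 2
x_2 = 1.0000, f(x_2) = 5.000000, coefficient = 2
x_3 = 1.5000, f(x_3) = 6.000000, coefficient = 1

I ≈ (0.500000/2) × 27.000000 = 6.750000
Exact value: 6.750000
Error: 0.000000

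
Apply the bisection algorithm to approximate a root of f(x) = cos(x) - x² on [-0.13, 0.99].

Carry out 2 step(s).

f(x) = cos(x) - x²
Initial interval: [-0.13, 0.99]

Iteration 1:
  c_1 = (-0.130000 + 0.990000)/2 = 0.430000
  f(c_1) = f(0.430000) = 0.724066
  f(a) × f(c) ≥ 0, new interval: [0.430000, 0.990000]
Iteration 2:
  c_2 = (0.430000 + 0.990000)/2 = 0.710000
  f(c_2) = f(0.710000) = 0.254262
  f(a) × f(c) ≥ 0, new interval: [0.710000, 0.990000]

After 2 iteration(s), the approximation is c_2 = 0.710000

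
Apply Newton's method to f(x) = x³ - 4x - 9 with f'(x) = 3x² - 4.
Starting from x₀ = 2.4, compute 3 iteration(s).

f(x) = x³ - 4x - 9
f'(x) = 3x² - 4
x₀ = 2.4

Newton-Raphson formula: x_{n+1} = x_n - f(x_n)/f'(x_n)

Iteration 1:
  f(2.400000) = -4.776000
  f'(2.400000) = 13.280000
  x_1 = 2.400000 - (-4.776000)/13.280000 = 2.759639
Iteration 2:
  f(2.759639) = 0.977763
  f'(2.759639) = 18.846815
  x_2 = 2.759639 - 0.977763/18.846815 = 2.707759
Iteration 3:
  f(2.707759) = 0.022143
  f'(2.707759) = 17.995878
  x_3 = 2.707759 - 0.022143/17.995878 = 2.706529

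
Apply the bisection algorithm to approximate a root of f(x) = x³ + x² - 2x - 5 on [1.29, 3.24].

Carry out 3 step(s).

f(x) = x³ + x² - 2x - 5
Initial interval: [1.29, 3.24]

Iteration 1:
  c_1 = (1.290000 + 3.240000)/2 = 2.265000
  f(c_1) = f(2.265000) = 7.220185
  f(a) × f(c) < 0, new interval: [1.290000, 2.265000]
Iteration 2:
  c_2 = (1.290000 + 2.265000)/2 = 1.777500
  f(c_2) = f(1.777500) = 0.220529
  f(a) × f(c) < 0, new interval: [1.290000, 1.777500]
Iteration 3:
  c_3 = (1.290000 + 1.777500)/2 = 1.533750
  f(c_3) = f(1.533750) = -2.107134
  f(a) × f(c) ≥ 0, new interval: [1.533750, 1.777500]

After 3 iteration(s), the approximation is c_3 = 1.533750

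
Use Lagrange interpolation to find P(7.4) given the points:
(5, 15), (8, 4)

Lagrange interpolation formula:
P(x) = Σ yᵢ × Lᵢ(x)
where Lᵢ(x) = Π_{j≠i} (x - xⱼ)/(xᵢ - xⱼ)

L_0(7.4) = (7.4 - 8)/(5 - 8) = 0.200000
L_1(7.4) = (7.4 - 5)/(8 - 5) = 0.800000

P(7.4) = 15×L_0(7.4) + 4×L_1(7.4)
P(7.4) = 6.200000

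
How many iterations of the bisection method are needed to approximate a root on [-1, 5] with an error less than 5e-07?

We need (b-a)/2^n ≤ 5e-07
(5 - (-1))/2^n ≤ 5e-07
6/2^n ≤ 5e-07
2^n ≥ 12000000
n ≥ log₂(12000000) = 23.52
n ≥ 24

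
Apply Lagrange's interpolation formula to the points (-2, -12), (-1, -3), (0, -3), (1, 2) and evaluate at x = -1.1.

Lagrange interpolation formula:
P(x) = Σ yᵢ × Lᵢ(x)
where Lᵢ(x) = Π_{j≠i} (x - xⱼ)/(xᵢ - xⱼ)

L_0(-1.1) = (-1.1 - (-1))/(-2 - (-1)) × (-1.1 - 0)/(-2 - 0) × (-1.1 - 1)/(-2 - 1) = 0.038500
L_1(-1.1) = (-1.1 - (-2))/(-1 - (-2)) × (-1.1 - 0)/(-1 - 0) × (-1.1 - 1)/(-1 - 1) = 1.039500
L_2(-1.1) = (-1.1 - (-2))/(0 - (-2)) × (-1.1 - (-1))/(0 - (-1)) × (-1.1 - 1)/(0 - 1) = -0.094500
L_3(-1.1) = (-1.1 - (-2))/(1 - (-2)) × (-1.1 - (-1))/(1 - (-1)) × (-1.1 - 0)/(1 - 0) = 0.016500

P(-1.1) = (-12)×L_0(-1.1) + (-3)×L_1(-1.1) + (-3)×L_2(-1.1) + 2×L_3(-1.1)
P(-1.1) = -3.264000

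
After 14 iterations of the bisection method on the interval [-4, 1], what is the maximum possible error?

Bisection error bound: |error| ≤ (b-a)/2^n
|error| ≤ (1 - (-4))/2^14 = 5/2^14
|error| ≤ 0.0003051758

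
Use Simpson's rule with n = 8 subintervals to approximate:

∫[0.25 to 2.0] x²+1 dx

f(x) = x²+1
a = 0.25, b = 2.0, n = 8
h = (b - a)/n = 0.218750

Simpson's rule: (h/3)[f(x₀) + 4f(x₁) + 2f(x₂) + ... + f(xₙ)]

x_0 = 0.2500, f(x_0) = 1.062500, coefficient = 1
x_1 = 0.4688, f(x_1) = 1.219727, coefficient = 4
x_2 = 0.6875, f(x_2) = 1.472656, coefficient = 2
x_3 = 0.9062, f(x_3) = 1.821289, coefficient = 4
x_4 = 1.1250, f(x_4) = 2.265625, coefficient = 2
x_5 = 1.3438, f(x_5) = 2.805664, coefficient = 4
x_6 = 1.5625, f(x_6) = 3.441406, coefficient = 2
x_7 = 1.7812, f(x_7) = 4.172852, coefficient = 4
x_8 = 2.0000, f(x_8) = 5.000000, coefficient = 1

I ≈ (0.218750/3) × 60.500000 = 4.411458
Exact value: 4.411458
Error: 0.000000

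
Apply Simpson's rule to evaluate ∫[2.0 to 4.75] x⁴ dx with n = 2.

f(x) = x⁴
a = 2.0, b = 4.75, n = 2
h = (b - a)/n = 1.375000

Simpson's rule: (h/3)[f(x₀) + 4f(x₁) + 2f(x₂) + ... + f(xₙ)]

x_0 = 2.0000, f(x_0) = 16.000000, coefficient = 1
x_1 = 3.3750, f(x_1) = 129.746338, coefficient = 4
x_2 = 4.7500, f(x_2) = 509.066406, coefficient = 1

I ≈ (1.375000/3) × 1044.051758 = 478.523722
Exact value: 477.213086
Error: 1.310636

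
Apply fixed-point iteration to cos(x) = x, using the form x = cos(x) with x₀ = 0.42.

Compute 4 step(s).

Equation: cos(x) = x
Fixed-point form: x = cos(x)
x₀ = 0.42

x_1 = g(0.420000) = 0.913089
x_2 = g(0.913089) = 0.611304
x_3 = g(0.611304) = 0.818900
x_4 = g(0.818900) = 0.683025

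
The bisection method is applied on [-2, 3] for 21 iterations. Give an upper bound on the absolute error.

Bisection error bound: |error| ≤ (b-a)/2^n
|error| ≤ (3 - (-2))/2^21 = 5/2^21
|error| ≤ 0.0000023842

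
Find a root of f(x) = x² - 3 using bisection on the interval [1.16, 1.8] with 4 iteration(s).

f(x) = x² - 3
Initial interval: [1.16, 1.8]

Iteration 1:
  c_1 = (1.160000 + 1.800000)/2 = 1.480000
  f(c_1) = f(1.480000) = -0.809600
  f(a) × f(c) ≥ 0, new interval: [1.480000, 1.800000]
Iteration 2:
  c_2 = (1.480000 + 1.800000)/2 = 1.640000
  f(c_2) = f(1.640000) = -0.310400
  f(a) × f(c) ≥ 0, new interval: [1.640000, 1.800000]
Iteration 3:
  c_3 = (1.640000 + 1.800000)/2 = 1.720000
  f(c_3) = f(1.720000) = -0.041600
  f(a) × f(c) ≥ 0, new interval: [1.720000, 1.800000]
Iteration 4:
  c_4 = (1.720000 + 1.800000)/2 = 1.760000
  f(c_4) = f(1.760000) = 0.097600
  f(a) × f(c) < 0, new interval: [1.720000, 1.760000]

After 4 iteration(s), the approximation is c_4 = 1.760000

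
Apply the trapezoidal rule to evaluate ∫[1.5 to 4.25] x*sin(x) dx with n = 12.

f(x) = x*sin(x)
a = 1.5, b = 4.25, n = 12
h = (b - a)/n = 0.229167

Trapezoidal rule: (h/2)[f(x₀) + 2f(x₁) + 2f(x₂) + ... + f(xₙ)]

x_0 = 1.5000, f(x_0) = 1.496242, coefficient = 1
x_1 = 1.7292, f(x_1) = 1.707527, coefficient = 2
x_2 = 1.9583, f(x_2) = 1.813109, coefficient = 2
x_3 = 2.1875, f(x_3) = 1.784539, coefficient = 2
x_4 = 2.4167, f(x_4) = 1.602443, coefficient = 2
x_5 = 2.6458, f(x_5) = 1.258622, coefficient = 2
x_6 = 2.8750, f(x_6) = 0.757407, coefficient = 2
x_7 = 3.1042, f(x_7) = 0.116149, coefficient = 2
x_8 = 3.3333, f(x_8) = -0.635227, coefficient = 2
x_9 = 3.5625, f(x_9) = -1.455598, coefficient = 2
x_10 = 3.7917, f(x_10) = -2.294889, coefficient = 2
x_11 = 4.0208, f(x_11) = -3.097066, coefficient = 2
x_12 = 4.2500, f(x_12) = -3.803705, coefficient = 1

I ≈ (0.229167/2) × 0.806574 = 0.092420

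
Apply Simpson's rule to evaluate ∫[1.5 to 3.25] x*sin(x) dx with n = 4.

f(x) = x*sin(x)
a = 1.5, b = 3.25, n = 4
h = (b - a)/n = 0.437500

Simpson's rule: (h/3)[f(x₀) + 4f(x₁) + 2f(x₂) + ... + f(xₙ)]

x_0 = 1.5000, f(x_0) = 1.496242, coefficient = 1
x_1 = 1.9375, f(x_1) = 1.808684, coefficient = 4
x_2 = 2.3750, f(x_2) = 1.647502, coefficient = 2
x_3 = 2.8125, f(x_3) = 0.908956, coefficient = 4
x_4 = 3.2500, f(x_4) = -0.351634, coefficient = 1

I ≈ (0.437500/3) × 15.310174 = 2.232734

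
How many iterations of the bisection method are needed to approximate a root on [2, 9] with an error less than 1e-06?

We need (b-a)/2^n ≤ 1e-06
(9 - 2)/2^n ≤ 1e-06
7/2^n ≤ 1e-06
2^n ≥ 7000000
n ≥ log₂(7000000) = 22.74
n ≥ 23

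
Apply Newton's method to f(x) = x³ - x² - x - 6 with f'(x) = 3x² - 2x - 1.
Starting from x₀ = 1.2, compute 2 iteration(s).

f(x) = x³ - x² - x - 6
f'(x) = 3x² - 2x - 1
x₀ = 1.2

Newton-Raphson formula: x_{n+1} = x_n - f(x_n)/f'(x_n)

Iteration 1:
  f(1.200000) = -6.912000
  f'(1.200000) = 0.920000
  x_1 = 1.200000 - (-6.912000)/0.920000 = 8.713043
Iteration 2:
  f(8.713043) = 570.839055
  f'(8.713043) = 209.325293
  x_2 = 8.713043 - 570.839055/209.325293 = 5.986001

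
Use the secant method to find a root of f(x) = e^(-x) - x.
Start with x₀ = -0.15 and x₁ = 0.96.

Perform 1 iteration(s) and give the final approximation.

f(x) = e^(-x) - x
x₀ = -0.15, x₁ = 0.96

Secant formula: x_{n+1} = x_n - f(x_n)(x_n - x_{n-1})/(f(x_n) - f(x_{n-1}))

Iteration 1:
  f(-0.150000) = 1.311834
  f(0.960000) = -0.577107
  x_2 = 0.960000 - (-0.577107)×(0.960000 - (-0.150000))/(-0.577107 - 1.311834)
       = 0.620874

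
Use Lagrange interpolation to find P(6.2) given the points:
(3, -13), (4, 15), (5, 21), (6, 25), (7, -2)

Lagrange interpolation formula:
P(x) = Σ yᵢ × Lᵢ(x)
where Lᵢ(x) = Π_{j≠i} (x - xⱼ)/(xᵢ - xⱼ)

L_0(6.2) = (6.2 - 4)/(3 - 4) × (6.2 - 5)/(3 - 5) × (6.2 - 6)/(3 - 6) × (6.2 - 7)/(3 - 7) = -0.017600
L_1(6.2) = (6.2 - 3)/(4 - 3) × (6.2 - 5)/(4 - 5) × (6.2 - 6)/(4 - 6) × (6.2 - 7)/(4 - 7) = 0.102400
L_2(6.2) = (6.2 - 3)/(5 - 3) × (6.2 - 4)/(5 - 4) × (6.2 - 6)/(5 - 6) × (6.2 - 7)/(5 - 7) = -0.281600
L_3(6.2) = (6.2 - 3)/(6 - 3) × (6.2 - 4)/(6 - 4) × (6.2 - 5)/(6 - 5) × (6.2 - 7)/(6 - 7) = 1.126400
L_4(6.2) = (6.2 - 3)/(7 - 3) × (6.2 - 4)/(7 - 4) × (6.2 - 5)/(7 - 5) × (6.2 - 6)/(7 - 6) = 0.070400

P(6.2) = (-13)×L_0(6.2) + 15×L_1(6.2) + 21×L_2(6.2) + 25×L_3(6.2) + (-2)×L_4(6.2)
P(6.2) = 23.870400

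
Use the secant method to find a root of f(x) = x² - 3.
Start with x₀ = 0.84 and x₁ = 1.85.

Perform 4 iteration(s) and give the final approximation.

f(x) = x² - 3
x₀ = 0.84, x₁ = 1.85

Secant formula: x_{n+1} = x_n - f(x_n)(x_n - x_{n-1})/(f(x_n) - f(x_{n-1}))

Iteration 1:
  f(0.840000) = -2.294400
  f(1.850000) = 0.422500
  x_2 = 1.850000 - 0.422500×(1.850000 - 0.840000)/(0.422500 - (-2.294400))
       = 1.692937
Iteration 2:
  f(1.850000) = 0.422500
  f(1.692937) = -0.133965
  x_3 = 1.692937 - (-0.133965)×(1.692937 - 1.850000)/(-0.133965 - 0.422500)
       = 1.730749
Iteration 3:
  f(1.692937) = -0.133965
  f(1.730749) = -0.004509
  x_4 = 1.730749 - (-0.004509)×(1.730749 - 1.692937)/(-0.004509 - (-0.133965))
       = 1.732066
Iteration 4:
  f(1.730749) = -0.004509
  f(1.732066) = 0.000052
  x_5 = 1.732066 - 0.000052×(1.732066 - 1.730749)/(0.000052 - (-0.004509))
       = 1.732051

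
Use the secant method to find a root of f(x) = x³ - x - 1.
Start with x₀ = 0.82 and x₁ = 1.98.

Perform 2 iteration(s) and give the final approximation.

f(x) = x³ - x - 1
x₀ = 0.82, x₁ = 1.98

Secant formula: x_{n+1} = x_n - f(x_n)(x_n - x_{n-1})/(f(x_n) - f(x_{n-1}))

Iteration 1:
  f(0.820000) = -1.268632
  f(1.980000) = 4.782392
  x_2 = 1.980000 - 4.782392×(1.980000 - 0.820000)/(4.782392 - (-1.268632))
       = 1.063201
Iteration 2:
  f(1.980000) = 4.782392
  f(1.063201) = -0.861363
  x_3 = 1.063201 - (-0.861363)×(1.063201 - 1.980000)/(-0.861363 - 4.782392)
       = 1.203125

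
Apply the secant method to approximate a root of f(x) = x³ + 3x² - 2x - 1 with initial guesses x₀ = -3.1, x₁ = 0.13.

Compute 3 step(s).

f(x) = x³ + 3x² - 2x - 1
x₀ = -3.1, x₁ = 0.13

Secant formula: x_{n+1} = x_n - f(x_n)(x_n - x_{n-1})/(f(x_n) - f(x_{n-1}))

Iteration 1:
  f(-3.100000) = 4.239000
  f(0.130000) = -1.207103
  x_2 = 0.130000 - (-1.207103)×(0.130000 - (-3.100000))/(-1.207103 - 4.239000)
       = -0.585914
Iteration 2:
  f(0.130000) = -1.207103
  f(-0.585914) = 1.000573
  x_3 = -0.585914 - 1.000573×(-0.585914 - 0.130000)/(1.000573 - (-1.207103))
       = -0.261444
Iteration 3:
  f(-0.585914) = 1.000573
  f(-0.261444) = -0.289923
  x_4 = -0.261444 - (-0.289923)×(-0.261444 - (-0.585914))/(-0.289923 - 1.000573)
       = -0.334340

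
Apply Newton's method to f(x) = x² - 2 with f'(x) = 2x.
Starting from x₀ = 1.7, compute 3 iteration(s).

f(x) = x² - 2
f'(x) = 2x
x₀ = 1.7

Newton-Raphson formula: x_{n+1} = x_n - f(x_n)/f'(x_n)

Iteration 1:
  f(1.700000) = 0.890000
  f'(1.700000) = 3.400000
  x_1 = 1.700000 - 0.890000/3.400000 = 1.438235
Iteration 2:
  f(1.438235) = 0.068521
  f'(1.438235) = 2.876471
  x_2 = 1.438235 - 0.068521/2.876471 = 1.414414
Iteration 3:
  f(1.414414) = 0.000567
  f'(1.414414) = 2.828828
  x_3 = 1.414414 - 0.000567/2.828828 = 1.414214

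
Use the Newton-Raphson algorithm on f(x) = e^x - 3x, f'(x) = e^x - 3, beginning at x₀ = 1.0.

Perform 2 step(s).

f(x) = e^x - 3x
f'(x) = e^x - 3
x₀ = 1.0

Newton-Raphson formula: x_{n+1} = x_n - f(x_n)/f'(x_n)

Iteration 1:
  f(1.000000) = -0.281718
  f'(1.000000) = -0.281718
  x_1 = 1.000000 - (-0.281718)/(-0.281718) = 0.000000
Iteration 2:
  f(0.000000) = 1.000000
  f'(0.000000) = -2.000000
  x_2 = 0.000000 - 1.000000/(-2.000000) = 0.500000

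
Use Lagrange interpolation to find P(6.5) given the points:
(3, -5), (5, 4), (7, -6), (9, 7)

Lagrange interpolation formula:
P(x) = Σ yᵢ × Lᵢ(x)
where Lᵢ(x) = Π_{j≠i} (x - xⱼ)/(xᵢ - xⱼ)

L_0(6.5) = (6.5 - 5)/(3 - 5) × (6.5 - 7)/(3 - 7) × (6.5 - 9)/(3 - 9) = -0.039062
L_1(6.5) = (6.5 - 3)/(5 - 3) × (6.5 - 7)/(5 - 7) × (6.5 - 9)/(5 - 9) = 0.273438
L_2(6.5) = (6.5 - 3)/(7 - 3) × (6.5 - 5)/(7 - 5) × (6.5 - 9)/(7 - 9) = 0.820312
L_3(6.5) = (6.5 - 3)/(9 - 3) × (6.5 - 5)/(9 - 5) × (6.5 - 7)/(9 - 7) = -0.054688

P(6.5) = (-5)×L_0(6.5) + 4×L_1(6.5) + (-6)×L_2(6.5) + 7×L_3(6.5)
P(6.5) = -4.015625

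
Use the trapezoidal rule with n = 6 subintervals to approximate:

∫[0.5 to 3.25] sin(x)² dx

f(x) = sin(x)²
a = 0.5, b = 3.25, n = 6
h = (b - a)/n = 0.458333

Trapezoidal rule: (h/2)[f(x₀) + 2f(x₁) + 2f(x₂) + ... + f(xₙ)]

x_0 = 0.5000, f(x_0) = 0.229849, coefficient = 1
x_1 = 0.9583, f(x_1) = 0.669508, coefficient = 2
x_2 = 1.4167, f(x_2) = 0.976432, coefficient = 2
x_3 = 1.8750, f(x_3) = 0.910280, coefficient = 2
x_4 = 2.3333, f(x_4) = 0.522853, coefficient = 2
x_5 = 2.7917, f(x_5) = 0.117531, coefficient = 2
x_6 = 3.2500, f(x_6) = 0.011706, coefficient = 1

I ≈ (0.458333/2) × 6.634762 = 1.520466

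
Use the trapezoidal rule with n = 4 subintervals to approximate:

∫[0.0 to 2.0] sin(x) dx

f(x) = sin(x)
a = 0.0, b = 2.0, n = 4
h = (b - a)/n = 0.500000

Trapezoidal rule: (h/2)[f(x₀) + 2f(x₁) + 2f(x₂) + ... + f(xₙ)]

x_0 = 0.0000, f(x_0) = 0.000000, coefficient = 1
x_1 = 0.5000, f(x_1) = 0.479426, coefficient = 2
x_2 = 1.0000, f(x_2) = 0.841471, coefficient = 2
x_3 = 1.5000, f(x_3) = 0.997495, coefficient = 2
x_4 = 2.0000, f(x_4) = 0.909297, coefficient = 1

I ≈ (0.500000/2) × 5.546080 = 1.386520
Exact value: 1.416147
Error: 0.029627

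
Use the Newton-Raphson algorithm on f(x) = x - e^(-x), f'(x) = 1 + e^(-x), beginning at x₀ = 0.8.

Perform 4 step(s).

f(x) = x - e^(-x)
f'(x) = 1 + e^(-x)
x₀ = 0.8

Newton-Raphson formula: x_{n+1} = x_n - f(x_n)/f'(x_n)

Iteration 1:
  f(0.800000) = 0.350671
  f'(0.800000) = 1.449329
  x_1 = 0.800000 - 0.350671/1.449329 = 0.558046
Iteration 2:
  f(0.558046) = -0.014280
  f'(0.558046) = 1.572326
  x_2 = 0.558046 - (-0.014280)/1.572326 = 0.567128
Iteration 3:
  f(0.567128) = -0.000024
  f'(0.567128) = 1.567152
  x_3 = 0.567128 - (-0.000024)/1.567152 = 0.567143
Iteration 4:
  f(0.567143) = 0.000000
  f'(0.567143) = 1.567143
  x_4 = 0.567143 - 0.000000/1.567143 = 0.567143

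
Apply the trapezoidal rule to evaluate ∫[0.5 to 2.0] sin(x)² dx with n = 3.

f(x) = sin(x)²
a = 0.5, b = 2.0, n = 3
h = (b - a)/n = 0.500000

Trapezoidal rule: (h/2)[f(x₀) + 2f(x₁) + 2f(x₂) + ... + f(xₙ)]

x_0 = 0.5000, f(x_0) = 0.229849, coefficient = 1
x_1 = 1.0000, f(x_1) = 0.708073, coefficient = 2
x_2 = 1.5000, f(x_2) = 0.994996, coefficient = 2
x_3 = 2.0000, f(x_3) = 0.826822, coefficient = 1

I ≈ (0.500000/2) × 4.462810 = 1.115702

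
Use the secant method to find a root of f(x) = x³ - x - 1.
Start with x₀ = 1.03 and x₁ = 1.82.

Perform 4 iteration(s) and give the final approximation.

f(x) = x³ - x - 1
x₀ = 1.03, x₁ = 1.82

Secant formula: x_{n+1} = x_n - f(x_n)(x_n - x_{n-1})/(f(x_n) - f(x_{n-1}))

Iteration 1:
  f(1.030000) = -0.937273
  f(1.820000) = 3.208568
  x_2 = 1.820000 - 3.208568×(1.820000 - 1.030000)/(3.208568 - (-0.937273))
       = 1.208600
Iteration 2:
  f(1.820000) = 3.208568
  f(1.208600) = -0.443182
  x_3 = 1.208600 - (-0.443182)×(1.208600 - 1.820000)/(-0.443182 - 3.208568)
       = 1.282800
Iteration 3:
  f(1.208600) = -0.443182
  f(1.282800) = -0.171855
  x_4 = 1.282800 - (-0.171855)×(1.282800 - 1.208600)/(-0.171855 - (-0.443182))
       = 1.329798
Iteration 4:
  f(1.282800) = -0.171855
  f(1.329798) = 0.021766
  x_5 = 1.329798 - 0.021766×(1.329798 - 1.282800)/(0.021766 - (-0.171855))
       = 1.324514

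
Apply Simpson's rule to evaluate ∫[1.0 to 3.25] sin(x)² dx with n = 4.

f(x) = sin(x)²
a = 1.0, b = 3.25, n = 4
h = (b - a)/n = 0.562500

Simpson's rule: (h/3)[f(x₀) + 4f(x₁) + 2f(x₂) + ... + f(xₙ)]

x_0 = 1.0000, f(x_0) = 0.708073, coefficient = 1
x_1 = 1.5625, f(x_1) = 0.999931, coefficient = 4
x_2 = 2.1250, f(x_2) = 0.723044, coefficient = 2
x_3 = 2.6875, f(x_3) = 0.192411, coefficient = 4
x_4 = 3.2500, f(x_4) = 0.011706, coefficient = 1

I ≈ (0.562500/3) × 6.935237 = 1.300357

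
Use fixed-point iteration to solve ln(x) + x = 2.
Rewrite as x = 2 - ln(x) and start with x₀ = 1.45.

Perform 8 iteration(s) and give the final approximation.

Equation: ln(x) + x = 2
Fixed-point form: x = 2 - ln(x)
x₀ = 1.45

x_1 = g(1.450000) = 1.628436
x_2 = g(1.628436) = 1.512380
x_3 = g(1.512380) = 1.586316
x_4 = g(1.586316) = 1.538586
x_5 = g(1.538586) = 1.569136
x_6 = g(1.569136) = 1.549475
x_7 = g(1.549475) = 1.562084
x_8 = g(1.562084) = 1.553979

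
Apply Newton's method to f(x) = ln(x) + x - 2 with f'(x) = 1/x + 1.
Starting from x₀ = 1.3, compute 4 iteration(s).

f(x) = ln(x) + x - 2
f'(x) = 1/x + 1
x₀ = 1.3

Newton-Raphson formula: x_{n+1} = x_n - f(x_n)/f'(x_n)

Iteration 1:
  f(1.300000) = -0.437636
  f'(1.300000) = 1.769231
  x_1 = 1.300000 - (-0.437636)/1.769231 = 1.547359
Iteration 2:
  f(1.547359) = -0.016091
  f'(1.547359) = 1.646262
  x_2 = 1.547359 - (-0.016091)/1.646262 = 1.557134
Iteration 3:
  f(1.557134) = -0.000020
  f'(1.557134) = 1.642206
  x_3 = 1.557134 - (-0.000020)/1.642206 = 1.557146
Iteration 4:
  f(1.557146) = 0.000000
  f'(1.557146) = 1.642201
  x_4 = 1.557146 - 0.000000/1.642201 = 1.557146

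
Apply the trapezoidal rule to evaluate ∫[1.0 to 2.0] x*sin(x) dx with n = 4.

f(x) = x*sin(x)
a = 1.0, b = 2.0, n = 4
h = (b - a)/n = 0.250000

Trapezoidal rule: (h/2)[f(x₀) + 2f(x₁) + 2f(x₂) + ... + f(xₙ)]

x_0 = 1.0000, f(x_0) = 0.841471, coefficient = 1
x_1 = 1.2500, f(x_1) = 1.186231, coefficient = 2
x_2 = 1.5000, f(x_2) = 1.496242, coefficient = 2
x_3 = 1.7500, f(x_3) = 1.721975, coefficient = 2
x_4 = 2.0000, f(x_4) = 1.818595, coefficient = 1

I ≈ (0.250000/2) × 11.468963 = 1.433620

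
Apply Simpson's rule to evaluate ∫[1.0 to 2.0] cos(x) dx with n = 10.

f(x) = cos(x)
a = 1.0, b = 2.0, n = 10
h = (b - a)/n = 0.100000

Simpson's rule: (h/3)[f(x₀) + 4f(x₁) + 2f(x₂) + ... + f(xₙ)]

x_0 = 1.0000, f(x_0) = 0.540302, coefficient = 1
x_1 = 1.1000, f(x_1) = 0.453596, coefficient = 4
x_2 = 1.2000, f(x_2) = 0.362358, coefficient = 2
x_3 = 1.3000, f(x_3) = 0.267499, coefficient = 4
x_4 = 1.4000, f(x_4) = 0.169967, coefficient = 2
x_5 = 1.5000, f(x_5) = 0.070737, coefficient = 4
x_6 = 1.6000, f(x_6) = -0.029200, coefficient = 2
x_7 = 1.7000, f(x_7) = -0.128844, coefficient = 4
x_8 = 1.8000, f(x_8) = -0.227202, coefficient = 2
x_9 = 1.9000, f(x_9) = -0.323290, coefficient = 4
x_10 = 2.0000, f(x_10) = -0.416147, coefficient = 1

I ≈ (0.100000/3) × 2.034794 = 0.067826
Exact value: 0.067826
Error: 0.000000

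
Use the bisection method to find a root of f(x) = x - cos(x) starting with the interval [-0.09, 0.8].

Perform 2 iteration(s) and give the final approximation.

f(x) = x - cos(x)
Initial interval: [-0.09, 0.8]

Iteration 1:
  c_1 = (-0.090000 + 0.800000)/2 = 0.355000
  f(c_1) = f(0.355000) = -0.582646
  f(a) × f(c) ≥ 0, new interval: [0.355000, 0.800000]
Iteration 2:
  c_2 = (0.355000 + 0.800000)/2 = 0.577500
  f(c_2) = f(0.577500) = -0.260330
  f(a) × f(c) ≥ 0, new interval: [0.577500, 0.800000]

After 2 iteration(s), the approximation is c_2 = 0.577500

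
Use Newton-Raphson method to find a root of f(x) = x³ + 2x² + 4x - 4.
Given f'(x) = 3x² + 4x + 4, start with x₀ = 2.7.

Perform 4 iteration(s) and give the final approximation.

f(x) = x³ + 2x² + 4x - 4
f'(x) = 3x² + 4x + 4
x₀ = 2.7

Newton-Raphson formula: x_{n+1} = x_n - f(x_n)/f'(x_n)

Iteration 1:
  f(2.700000) = 41.063000
  f'(2.700000) = 36.670000
  x_1 = 2.700000 - 41.063000/36.670000 = 1.580202
Iteration 2:
  f(1.580202) = 11.260706
  f'(1.580202) = 17.811920
  x_2 = 1.580202 - 11.260706/17.811920 = 0.948001
Iteration 3:
  f(0.948001) = 2.441392
  f'(0.948001) = 10.488124
  x_3 = 0.948001 - 2.441392/10.488124 = 0.715224
Iteration 4:
  f(0.715224) = 0.249860
  f'(0.715224) = 8.395535
  x_4 = 0.715224 - 0.249860/8.395535 = 0.685463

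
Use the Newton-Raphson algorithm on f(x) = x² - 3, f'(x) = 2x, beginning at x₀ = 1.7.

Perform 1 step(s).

f(x) = x² - 3
f'(x) = 2x
x₀ = 1.7

Newton-Raphson formula: x_{n+1} = x_n - f(x_n)/f'(x_n)

Iteration 1:
  f(1.700000) = -0.110000
  f'(1.700000) = 3.400000
  x_1 = 1.700000 - (-0.110000)/3.400000 = 1.732353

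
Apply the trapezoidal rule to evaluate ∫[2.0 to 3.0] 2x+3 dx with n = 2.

f(x) = 2x+3
a = 2.0, b = 3.0, n = 2
h = (b - a)/n = 0.500000

Trapezoidal rule: (h/2)[f(x₀) + 2f(x₁) + 2f(x₂) + ... + f(xₙ)]

x_0 = 2.0000, f(x_0) = 7.000000, coefficient = 1
x_1 = 2.5000, f(x_1) = 8.000000, coefficient = 2
x_2 = 3.0000, f(x_2) = 9.000000, coefficient = 1

I ≈ (0.500000/2) × 32.000000 = 8.000000
Exact value: 8.000000
Error: 0.000000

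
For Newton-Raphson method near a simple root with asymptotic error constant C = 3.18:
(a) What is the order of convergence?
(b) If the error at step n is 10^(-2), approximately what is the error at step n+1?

(a) Newton-Raphson has quadratic (order 2) convergence near simple roots.
    This means |e_{n+1}| ≈ C|e_n|².

(b) With |e_n| = 10^(-2) and C = 3.18:
    |e_{n+1}| ≈ 3.18 × (10^(-2))² = 3.18 × 10^(-4)

(a) 2 (quadratic); (b) |e_{n+1}| ≈ 3.180e-04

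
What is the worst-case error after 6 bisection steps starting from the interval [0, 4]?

Bisection error bound: |error| ≤ (b-a)/2^n
|error| ≤ (4 - 0)/2^6 = 4/2^6
|error| ≤ 0.0625000000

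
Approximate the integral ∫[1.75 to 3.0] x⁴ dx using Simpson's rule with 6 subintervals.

f(x) = x⁴
a = 1.75, b = 3.0, n = 6
h = (b - a)/n = 0.208333

Simpson's rule: (h/3)[f(x₀) + 4f(x₁) + 2f(x₂) + ... + f(xₙ)]

x_0 = 1.7500, f(x_0) = 9.378906, coefficient = 1
x_1 = 1.9583, f(x_1) = 14.707758, coefficient = 4
x_2 = 2.1667, f(x_2) = 22.037809, coefficient = 2
x_3 = 2.3750, f(x_3) = 31.816650, coefficient = 4
x_4 = 2.5833, f(x_4) = 44.537085, coefficient = 2
x_5 = 2.7917, f(x_5) = 60.737127, coefficient = 4
x_6 = 3.0000, f(x_6) = 81.000000, coefficient = 1

I ≈ (0.208333/3) × 652.574834 = 45.317697
Exact value: 45.317383
Error: 0.000314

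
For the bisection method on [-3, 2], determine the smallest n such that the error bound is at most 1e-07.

We need (b-a)/2^n ≤ 1e-07
(2 - (-3))/2^n ≤ 1e-07
5/2^n ≤ 1e-07
2^n ≥ 50000000
n ≥ log₂(50000000) = 25.58
n ≥ 26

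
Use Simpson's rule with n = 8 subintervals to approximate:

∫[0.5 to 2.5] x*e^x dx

f(x) = x*e^x
a = 0.5, b = 2.5, n = 8
h = (b - a)/n = 0.250000

Simpson's rule: (h/3)[f(x₀) + 4f(x₁) + 2f(x₂) + ... + f(xₙ)]

x_0 = 0.5000, f(x_0) = 0.824361, coefficient = 1
x_1 = 0.7500, f(x_1) = 1.587750, coefficient = 4
x_2 = 1.0000, f(x_2) = 2.718282, coefficient = 2
x_3 = 1.2500, f(x_3) = 4.362929, coefficient = 4
x_4 = 1.5000, f(x_4) = 6.722534, coefficient = 2
x_5 = 1.7500, f(x_5) = 10.070555, coefficient = 4
x_6 = 2.0000, f(x_6) = 14.778112, coefficient = 2
x_7 = 2.2500, f(x_7) = 21.347406, coefficient = 4
x_8 = 2.5000, f(x_8) = 30.456235, coefficient = 1

I ≈ (0.250000/3) × 229.193007 = 19.099417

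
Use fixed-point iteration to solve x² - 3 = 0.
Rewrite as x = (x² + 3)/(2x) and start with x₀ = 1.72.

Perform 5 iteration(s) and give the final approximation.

Equation: x² - 3 = 0
Fixed-point form: x = (x² + 3)/(2x)
x₀ = 1.72

x_1 = g(1.720000) = 1.732093
x_2 = g(1.732093) = 1.732051
x_3 = g(1.732051) = 1.732051
x_4 = g(1.732051) = 1.732051
x_5 = g(1.732051) = 1.732051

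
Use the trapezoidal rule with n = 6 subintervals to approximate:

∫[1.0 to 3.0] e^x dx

f(x) = e^x
a = 1.0, b = 3.0, n = 6
h = (b - a)/n = 0.333333

Trapezoidal rule: (h/2)[f(x₀) + 2f(x₁) + 2f(x₂) + ... + f(xₙ)]

x_0 = 1.0000, f(x_0) = 2.718282, coefficient = 1
x_1 = 1.3333, f(x_1) = 3.793668, coefficient = 2
x_2 = 1.6667, f(x_2) = 5.294490, coefficient = 2
x_3 = 2.0000, f(x_3) = 7.389056, coefficient = 2
x_4 = 2.3333, f(x_4) = 10.312259, coefficient = 2
x_5 = 2.6667, f(x_5) = 14.391916, coefficient = 2
x_6 = 3.0000, f(x_6) = 20.085537, coefficient = 1

I ≈ (0.333333/2) × 105.166596 = 17.527766
Exact value: 17.367255
Error: 0.160511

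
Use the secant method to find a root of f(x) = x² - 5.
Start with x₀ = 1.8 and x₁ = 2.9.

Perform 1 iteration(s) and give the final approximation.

f(x) = x² - 5
x₀ = 1.8, x₁ = 2.9

Secant formula: x_{n+1} = x_n - f(x_n)(x_n - x_{n-1})/(f(x_n) - f(x_{n-1}))

Iteration 1:
  f(1.800000) = -1.760000
  f(2.900000) = 3.410000
  x_2 = 2.900000 - 3.410000×(2.900000 - 1.800000)/(3.410000 - (-1.760000))
       = 2.174468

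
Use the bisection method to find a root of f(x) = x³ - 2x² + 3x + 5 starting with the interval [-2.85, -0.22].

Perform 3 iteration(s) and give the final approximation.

f(x) = x³ - 2x² + 3x + 5
Initial interval: [-2.85, -0.22]

Iteration 1:
  c_1 = (-2.850000 + (-0.220000))/2 = -1.535000
  f(c_1) = f(-1.535000) = -7.934255
  f(a) × f(c) ≥ 0, new interval: [-1.535000, -0.220000]
Iteration 2:
  c_2 = (-1.535000 + (-0.220000))/2 = -0.877500
  f(c_2) = f(-0.877500) = 0.151807
  f(a) × f(c) < 0, new interval: [-1.535000, -0.877500]
Iteration 3:
  c_3 = (-1.535000 + (-0.877500))/2 = -1.206250
  f(c_3) = f(-1.206250) = -3.283969
  f(a) × f(c) ≥ 0, new interval: [-1.206250, -0.877500]

After 3 iteration(s), the approximation is c_3 = -1.206250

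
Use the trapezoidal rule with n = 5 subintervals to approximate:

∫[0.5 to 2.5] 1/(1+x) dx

f(x) = 1/(1+x)
a = 0.5, b = 2.5, n = 5
h = (b - a)/n = 0.400000

Trapezoidal rule: (h/2)[f(x₀) + 2f(x₁) + 2f(x₂) + ... + f(xₙ)]

x_0 = 0.5000, f(x_0) = 0.666667, coefficient = 1
x_1 = 0.9000, f(x_1) = 0.526316, coefficient = 2
x_2 = 1.3000, f(x_2) = 0.434783, coefficient = 2
x_3 = 1.7000, f(x_3) = 0.370370, coefficient = 2
x_4 = 2.1000, f(x_4) = 0.322581, coefficient = 2
x_5 = 2.5000, f(x_5) = 0.285714, coefficient = 1

I ≈ (0.400000/2) × 4.260480 = 0.852096
Exact value: 0.847298
Error: 0.004798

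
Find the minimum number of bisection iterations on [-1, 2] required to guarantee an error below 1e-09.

We need (b-a)/2^n ≤ 1e-09
(2 - (-1))/2^n ≤ 1e-09
3/2^n ≤ 1e-09
2^n ≥ 3000000000
n ≥ log₂(3000000000) = 31.48
n ≥ 32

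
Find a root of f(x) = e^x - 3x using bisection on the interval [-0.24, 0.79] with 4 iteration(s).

f(x) = e^x - 3x
Initial interval: [-0.24, 0.79]

Iteration 1:
  c_1 = (-0.240000 + 0.790000)/2 = 0.275000
  f(c_1) = f(0.275000) = 0.491531
  f(a) × f(c) ≥ 0, new interval: [0.275000, 0.790000]
Iteration 2:
  c_2 = (0.275000 + 0.790000)/2 = 0.532500
  f(c_2) = f(0.532500) = 0.105685
  f(a) × f(c) ≥ 0, new interval: [0.532500, 0.790000]
Iteration 3:
  c_3 = (0.532500 + 0.790000)/2 = 0.661250
  f(c_3) = f(0.661250) = -0.046538
  f(a) × f(c) < 0, new interval: [0.532500, 0.661250]
Iteration 4:
  c_4 = (0.532500 + 0.661250)/2 = 0.596875
  f(c_4) = f(0.596875) = 0.025809
  f(a) × f(c) ≥ 0, new interval: [0.596875, 0.661250]

After 4 iteration(s), the approximation is c_4 = 0.596875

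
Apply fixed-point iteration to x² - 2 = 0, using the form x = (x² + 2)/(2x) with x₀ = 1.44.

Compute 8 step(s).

Equation: x² - 2 = 0
Fixed-point form: x = (x² + 2)/(2x)
x₀ = 1.44

x_1 = g(1.440000) = 1.414444
x_2 = g(1.414444) = 1.414214
x_3 = g(1.414214) = 1.414214
x_4 = g(1.414214) = 1.414214
x_5 = g(1.414214) = 1.414214
x_6 = g(1.414214) = 1.414214
x_7 = g(1.414214) = 1.414214
x_8 = g(1.414214) = 1.414214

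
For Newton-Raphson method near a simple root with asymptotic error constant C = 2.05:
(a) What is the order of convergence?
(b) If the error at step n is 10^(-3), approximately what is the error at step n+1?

(a) Newton-Raphson has quadratic (order 2) convergence near simple roots.
    This means |e_{n+1}| ≈ C|e_n|².

(b) With |e_n| = 10^(-3) and C = 2.05:
    |e_{n+1}| ≈ 2.05 × (10^(-3))² = 2.05 × 10^(-6)

(a) 2 (quadratic); (b) |e_{n+1}| ≈ 2.050e-06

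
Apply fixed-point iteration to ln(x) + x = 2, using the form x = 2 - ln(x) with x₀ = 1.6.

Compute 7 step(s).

Equation: ln(x) + x = 2
Fixed-point form: x = 2 - ln(x)
x₀ = 1.6

x_1 = g(1.600000) = 1.529996
x_2 = g(1.529996) = 1.574735
x_3 = g(1.574735) = 1.545913
x_4 = g(1.545913) = 1.564385
x_5 = g(1.564385) = 1.552507
x_6 = g(1.552507) = 1.560129
x_7 = g(1.560129) = 1.555232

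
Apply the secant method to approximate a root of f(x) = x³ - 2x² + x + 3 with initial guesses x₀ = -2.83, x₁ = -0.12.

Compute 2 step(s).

f(x) = x³ - 2x² + x + 3
x₀ = -2.83, x₁ = -0.12

Secant formula: x_{n+1} = x_n - f(x_n)(x_n - x_{n-1})/(f(x_n) - f(x_{n-1}))

Iteration 1:
  f(-2.830000) = -38.512987
  f(-0.120000) = 2.849472
  x_2 = -0.120000 - 2.849472×(-0.120000 - (-2.830000))/(2.849472 - (-38.512987))
       = -0.306693
Iteration 2:
  f(-0.120000) = 2.849472
  f(-0.306693) = 2.476339
  x_3 = -0.306693 - 2.476339×(-0.306693 - (-0.120000))/(2.476339 - 2.849472)
       = -1.545699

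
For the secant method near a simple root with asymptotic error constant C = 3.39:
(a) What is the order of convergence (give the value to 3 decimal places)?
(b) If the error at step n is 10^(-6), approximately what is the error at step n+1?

(a) Secant method has superlinear convergence with order φ = (1+√5)/2 ≈ 1.618.
    This means |e_{n+1}| ≈ C|e_n|^1.618.

(b) With |e_n| = 10^(-6) and C = 3.39:
    |e_{n+1}| ≈ 3.39 × (10^(-6))^1.618 = 3.39 × 10^(-9.71)

(a) ≈ 1.618 (golden ratio); (b) |e_{n+1}| ≈ 6.637e-10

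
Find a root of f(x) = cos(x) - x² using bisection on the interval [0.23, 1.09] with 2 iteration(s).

f(x) = cos(x) - x²
Initial interval: [0.23, 1.09]

Iteration 1:
  c_1 = (0.230000 + 1.090000)/2 = 0.660000
  f(c_1) = f(0.660000) = 0.354392
  f(a) × f(c) ≥ 0, new interval: [0.660000, 1.090000]
Iteration 2:
  c_2 = (0.660000 + 1.090000)/2 = 0.875000
  f(c_2) = f(0.875000) = -0.124628
  f(a) × f(c) < 0, new interval: [0.660000, 0.875000]

After 2 iteration(s), the approximation is c_2 = 0.875000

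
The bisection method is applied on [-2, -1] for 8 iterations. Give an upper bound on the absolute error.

Bisection error bound: |error| ≤ (b-a)/2^n
|error| ≤ (-1 - (-2))/2^8 = 1/2^8
|error| ≤ 0.0039062500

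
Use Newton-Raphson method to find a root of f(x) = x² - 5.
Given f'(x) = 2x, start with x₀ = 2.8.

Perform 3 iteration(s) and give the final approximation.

f(x) = x² - 5
f'(x) = 2x
x₀ = 2.8

Newton-Raphson formula: x_{n+1} = x_n - f(x_n)/f'(x_n)

Iteration 1:
  f(2.800000) = 2.840000
  f'(2.800000) = 5.600000
  x_1 = 2.800000 - 2.840000/5.600000 = 2.292857
Iteration 2:
  f(2.292857) = 0.257194
  f'(2.292857) = 4.585714
  x_2 = 2.292857 - 0.257194/4.585714 = 2.236771
Iteration 3:
  f(2.236771) = 0.003146
  f'(2.236771) = 4.473543
  x_3 = 2.236771 - 0.003146/4.473543 = 2.236068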